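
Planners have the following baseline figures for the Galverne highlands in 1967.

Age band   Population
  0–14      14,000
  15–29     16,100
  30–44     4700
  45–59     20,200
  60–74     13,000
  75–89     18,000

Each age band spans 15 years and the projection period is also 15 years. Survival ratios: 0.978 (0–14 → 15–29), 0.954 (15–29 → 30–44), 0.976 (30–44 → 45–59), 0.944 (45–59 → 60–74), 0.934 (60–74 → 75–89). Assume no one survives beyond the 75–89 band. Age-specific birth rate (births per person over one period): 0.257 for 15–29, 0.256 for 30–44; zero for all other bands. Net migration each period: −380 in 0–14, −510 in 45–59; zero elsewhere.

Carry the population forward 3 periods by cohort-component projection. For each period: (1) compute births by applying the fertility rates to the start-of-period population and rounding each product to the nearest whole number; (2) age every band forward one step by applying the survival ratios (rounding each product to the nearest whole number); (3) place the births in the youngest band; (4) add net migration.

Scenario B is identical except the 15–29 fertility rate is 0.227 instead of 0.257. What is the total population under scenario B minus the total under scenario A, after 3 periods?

(Groups numbered youngest = 1 to oldest = 6.)
Period 1.
Births: 16100 × 0.257 = 4138  |  4700 × 0.256 = 1203 — total 5341
Group 2: 14000 × 0.978 = 13692
Group 3: 16100 × 0.954 = 15359
Group 4: 4700 × 0.976 = 4587
Group 5: 20200 × 0.944 = 19069
Group 6: 13000 × 0.934 = 12142
Net migration: Group 1 − 380 → 4961; Group 4 − 510 → 4077
Population now: 0–14=4961, 15–29=13692, 30–44=15359, 45–59=4077, 60–74=19069, 75–89=12142
Period 2.
Births: 13692 × 0.257 = 3519  |  15359 × 0.256 = 3932 — total 7451
Group 2: 4961 × 0.978 = 4852
Group 3: 13692 × 0.954 = 13062
Group 4: 15359 × 0.976 = 14990
Group 5: 4077 × 0.944 = 3849
Group 6: 19069 × 0.934 = 17810
Net migration: Group 1 − 380 → 7071; Group 4 − 510 → 14480
Population now: 0–14=7071, 15–29=4852, 30–44=13062, 45–59=14480, 60–74=3849, 75–89=17810
Period 3.
Births: 4852 × 0.257 = 1247  |  13062 × 0.256 = 3344 — total 4591
Group 2: 7071 × 0.978 = 6915
Group 3: 4852 × 0.954 = 4629
Group 4: 13062 × 0.976 = 12749
Group 5: 14480 × 0.944 = 13669
Group 6: 3849 × 0.934 = 3595
Net migration: Group 1 − 380 → 4211; Group 4 − 510 → 12239
Population now: 0–14=4211, 15–29=6915, 30–44=4629, 45–59=12239, 60–74=13669, 75–89=3595
Scenario A total after 3 periods: 45258
Scenario B projection —
Period 1.
Births: 16100 × 0.227 = 3655  |  4700 × 0.256 = 1203 — total 4858
Group 2: 14000 × 0.978 = 13692
Group 3: 16100 × 0.954 = 15359
Group 4: 4700 × 0.976 = 4587
Group 5: 20200 × 0.944 = 19069
Group 6: 13000 × 0.934 = 12142
Net migration: Group 1 − 380 → 4478; Group 4 − 510 → 4077
Population now: 0–14=4478, 15–29=13692, 30–44=15359, 45–59=4077, 60–74=19069, 75–89=12142
Period 2.
Births: 13692 × 0.227 = 3108  |  15359 × 0.256 = 3932 — total 7040
Group 2: 4478 × 0.978 = 4379
Group 3: 13692 × 0.954 = 13062
Group 4: 15359 × 0.976 = 14990
Group 5: 4077 × 0.944 = 3849
Group 6: 19069 × 0.934 = 17810
Net migration: Group 1 − 380 → 6660; Group 4 − 510 → 14480
Population now: 0–14=6660, 15–29=4379, 30–44=13062, 45–59=14480, 60–74=3849, 75–89=17810
Period 3.
Births: 4379 × 0.227 = 994  |  13062 × 0.256 = 3344 — total 4338
Group 2: 6660 × 0.978 = 6513
Group 3: 4379 × 0.954 = 4178
Group 4: 13062 × 0.976 = 12749
Group 5: 14480 × 0.944 = 13669
Group 6: 3849 × 0.934 = 3595
Net migration: Group 1 − 380 → 3958; Group 4 − 510 → 12239
Population now: 0–14=3958, 15–29=6513, 30–44=4178, 45–59=12239, 60–74=13669, 75–89=3595
Scenario B total after 3 periods: 44152
Difference B − A = 44152 − 45258 = -1106

-1106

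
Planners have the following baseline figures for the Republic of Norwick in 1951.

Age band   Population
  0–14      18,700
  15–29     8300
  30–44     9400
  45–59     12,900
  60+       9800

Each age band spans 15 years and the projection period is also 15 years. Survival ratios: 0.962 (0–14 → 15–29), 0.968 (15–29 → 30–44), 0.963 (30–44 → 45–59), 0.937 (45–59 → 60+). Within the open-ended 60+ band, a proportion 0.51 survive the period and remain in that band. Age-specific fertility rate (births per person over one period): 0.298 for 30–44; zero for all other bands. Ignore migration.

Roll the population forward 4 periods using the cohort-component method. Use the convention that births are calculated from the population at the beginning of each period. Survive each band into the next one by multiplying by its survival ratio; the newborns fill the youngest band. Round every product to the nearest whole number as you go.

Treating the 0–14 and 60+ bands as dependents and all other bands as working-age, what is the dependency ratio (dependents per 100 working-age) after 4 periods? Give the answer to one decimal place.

253.4

[period 1]
Births: 9400 * 0.298 = 2801
15–29: 18700 * 0.962 = 17989
30–44: 8300 * 0.968 = 8034
45–59: 9400 * 0.963 = 9052
60+: 12900 * 0.937 + 9800 * 0.51 = 12087 + 4998 = 17085
Giving 2801 / 17989 / 8034 / 9052 / 17085.
[period 2]
Births: 8034 * 0.298 = 2394
15–29: 2801 * 0.962 = 2695
30–44: 17989 * 0.968 = 17413
45–59: 8034 * 0.963 = 7737
60+: 9052 * 0.937 + 17085 * 0.51 = 8482 + 8713 = 17195
Giving 2394 / 2695 / 17413 / 7737 / 17195.
[period 3]
Births: 17413 * 0.298 = 5189
15–29: 2394 * 0.962 = 2303
30–44: 2695 * 0.968 = 2609
45–59: 17413 * 0.963 = 16769
60+: 7737 * 0.937 + 17195 * 0.51 = 7250 + 8769 = 16019
Giving 5189 / 2303 / 2609 / 16769 / 16019.
[period 4]
Births: 2609 * 0.298 = 777
15–29: 5189 * 0.962 = 4992
30–44: 2303 * 0.968 = 2229
45–59: 2609 * 0.963 = 2512
60+: 16769 * 0.937 + 16019 * 0.51 = 15713 + 8170 = 23883
Giving 777 / 4992 / 2229 / 2512 / 23883.
Dependents (band 0–14 + band 60+) = 777 + 23883 = 24660; working-age = 9733; ratio = 24660/9733 × 100 = 253.4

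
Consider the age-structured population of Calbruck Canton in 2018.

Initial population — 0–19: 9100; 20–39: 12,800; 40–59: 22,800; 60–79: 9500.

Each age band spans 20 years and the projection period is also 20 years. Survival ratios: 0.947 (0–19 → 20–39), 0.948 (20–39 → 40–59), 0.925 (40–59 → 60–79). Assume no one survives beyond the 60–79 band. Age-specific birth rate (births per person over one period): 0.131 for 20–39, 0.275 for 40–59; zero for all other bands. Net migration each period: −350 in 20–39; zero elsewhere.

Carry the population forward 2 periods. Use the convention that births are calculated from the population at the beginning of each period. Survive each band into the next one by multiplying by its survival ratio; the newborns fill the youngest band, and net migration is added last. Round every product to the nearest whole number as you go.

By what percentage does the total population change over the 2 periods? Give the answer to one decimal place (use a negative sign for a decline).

Period 1.
Births: 12800 × 0.131 = 1677, 22800 × 0.275 = 6270 ⇒ total 7947
20–39: 9100 × 0.947 = 8618
40–59: 12800 × 0.948 = 12134
60–79: 22800 × 0.925 = 21090
Net migration: 20–39 − 350 → 8268
End of period: [7947, 8268, 12134, 21090]
Period 2.
Births: 8268 × 0.131 = 1083, 12134 × 0.275 = 3337 ⇒ total 4420
20–39: 7947 × 0.947 = 7526
40–59: 8268 × 0.948 = 7838
60–79: 12134 × 0.925 = 11224
Net migration: 20–39 − 350 → 7176
End of period: [4420, 7176, 7838, 11224]
Total: 54200 → 30658; change = -23542; percentage change = -43.4%

-43.4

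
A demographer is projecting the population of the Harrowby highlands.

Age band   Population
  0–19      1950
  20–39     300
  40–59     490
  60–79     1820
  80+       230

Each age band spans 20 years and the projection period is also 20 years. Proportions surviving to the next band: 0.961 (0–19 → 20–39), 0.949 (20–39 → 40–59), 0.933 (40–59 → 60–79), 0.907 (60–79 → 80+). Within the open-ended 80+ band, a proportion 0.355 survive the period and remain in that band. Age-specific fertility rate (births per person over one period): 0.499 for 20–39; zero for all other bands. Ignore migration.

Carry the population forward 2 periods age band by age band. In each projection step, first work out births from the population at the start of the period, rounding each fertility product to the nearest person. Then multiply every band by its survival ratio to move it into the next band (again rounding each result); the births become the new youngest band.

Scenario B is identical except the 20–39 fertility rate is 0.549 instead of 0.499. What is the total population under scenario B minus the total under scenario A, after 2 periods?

(Bands numbered youngest = 1 to oldest = 5.)
[period 1]
Births: 300 × 0.499 = 150
Band 2: 1950 × 0.961 = 1874
Band 3: 300 × 0.949 = 285
Band 4: 490 × 0.933 = 457
Band 5: 1820 × 0.907 + 230 × 0.355 = 1651 + 82 = 1733
Population now: 0–19=150, 20–39=1874, 40–59=285, 60–79=457, 80+=1733
[period 2]
Births: 1874 × 0.499 = 935
Band 2: 150 × 0.961 = 144
Band 3: 1874 × 0.949 = 1778
Band 4: 285 × 0.933 = 266
Band 5: 457 × 0.907 + 1733 × 0.355 = 414 + 615 = 1029
Population now: 0–19=935, 20–39=144, 40–59=1778, 60–79=266, 80+=1029
Scenario A total after 2 periods: 4152
Scenario B projection —
[period 1]
Births: 300 × 0.549 = 165
Band 2: 1950 × 0.961 = 1874
Band 3: 300 × 0.949 = 285
Band 4: 490 × 0.933 = 457
Band 5: 1820 × 0.907 + 230 × 0.355 = 1651 + 82 = 1733
Population now: 0–19=165, 20–39=1874, 40–59=285, 60–79=457, 80+=1733
[period 2]
Births: 1874 × 0.549 = 1029
Band 2: 165 × 0.961 = 159
Band 3: 1874 × 0.949 = 1778
Band 4: 285 × 0.933 = 266
Band 5: 457 × 0.907 + 1733 × 0.355 = 414 + 615 = 1029
Population now: 0–19=1029, 20–39=159, 40–59=1778, 60–79=266, 80+=1029
Scenario B total after 2 periods: 4261
Difference B − A = 4261 − 4152 = 109

109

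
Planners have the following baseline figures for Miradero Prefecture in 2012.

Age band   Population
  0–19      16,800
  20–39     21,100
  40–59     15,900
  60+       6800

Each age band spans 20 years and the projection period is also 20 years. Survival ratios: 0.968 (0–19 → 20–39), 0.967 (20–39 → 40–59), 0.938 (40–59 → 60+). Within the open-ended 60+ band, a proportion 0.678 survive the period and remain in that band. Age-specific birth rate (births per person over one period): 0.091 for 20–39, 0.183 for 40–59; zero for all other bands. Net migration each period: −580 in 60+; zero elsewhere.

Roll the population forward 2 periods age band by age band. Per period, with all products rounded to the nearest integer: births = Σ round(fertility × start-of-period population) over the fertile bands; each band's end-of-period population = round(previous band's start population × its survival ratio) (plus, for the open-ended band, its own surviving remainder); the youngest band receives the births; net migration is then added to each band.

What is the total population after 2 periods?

— Period 1 —
Births: 21100 × 0.091 = 1920 ; 15900 × 0.183 = 2910 → total 4830
20–39: 16800 × 0.968 = 16262
40–59: 21100 × 0.967 = 20404
60+: 15900 × 0.938 + 6800 × 0.678 = 14914 + 4610 = 19524
Net migration: 60+ − 580 → 18944
Giving 4830 / 16262 / 20404 / 18944.
— Period 2 —
Births: 16262 × 0.091 = 1480 ; 20404 × 0.183 = 3734 → total 5214
20–39: 4830 × 0.968 = 4675
40–59: 16262 × 0.967 = 15725
60+: 20404 × 0.938 + 18944 × 0.678 = 19139 + 12844 = 31983
Net migration: 60+ − 580 → 31403
Giving 5214 / 4675 / 15725 / 31403.
Total after period 2: 5214 + 4675 + 15725 + 31403 = 57017

57017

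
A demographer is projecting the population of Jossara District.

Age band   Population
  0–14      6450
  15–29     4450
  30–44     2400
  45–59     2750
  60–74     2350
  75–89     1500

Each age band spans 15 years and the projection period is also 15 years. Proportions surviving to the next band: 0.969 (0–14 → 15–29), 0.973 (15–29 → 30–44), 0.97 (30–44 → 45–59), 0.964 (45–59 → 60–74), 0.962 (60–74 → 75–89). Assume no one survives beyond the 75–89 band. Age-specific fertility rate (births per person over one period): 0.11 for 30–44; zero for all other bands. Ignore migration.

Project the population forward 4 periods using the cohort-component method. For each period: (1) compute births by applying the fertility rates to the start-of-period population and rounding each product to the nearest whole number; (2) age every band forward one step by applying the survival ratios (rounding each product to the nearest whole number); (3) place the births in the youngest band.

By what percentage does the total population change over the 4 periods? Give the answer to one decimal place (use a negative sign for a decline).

Numbering the bands 1..6 from youngest to oldest:
After projecting period 1:
Births: 2400 × 0.11 = 264
Band 2: 6450 × 0.969 = 6250
Band 3: 4450 × 0.973 = 4330
Band 4: 2400 × 0.97 = 2328
Band 5: 2750 × 0.964 = 2651
Band 6: 2350 × 0.962 = 2261
End of period: [264, 6250, 4330, 2328, 2651, 2261]
After projecting period 2:
Births: 4330 × 0.11 = 476
Band 2: 264 × 0.969 = 256
Band 3: 6250 × 0.973 = 6081
Band 4: 4330 × 0.97 = 4200
Band 5: 2328 × 0.964 = 2244
Band 6: 2651 × 0.962 = 2550
End of period: [476, 256, 6081, 4200, 2244, 2550]
After projecting period 3:
Births: 6081 × 0.11 = 669
Band 2: 476 × 0.969 = 461
Band 3: 256 × 0.973 = 249
Band 4: 6081 × 0.97 = 5899
Band 5: 4200 × 0.964 = 4049
Band 6: 2244 × 0.962 = 2159
End of period: [669, 461, 249, 5899, 4049, 2159]
After projecting period 4:
Births: 249 × 0.11 = 27
Band 2: 669 × 0.969 = 648
Band 3: 461 × 0.973 = 449
Band 4: 249 × 0.97 = 242
Band 5: 5899 × 0.964 = 5687
Band 6: 4049 × 0.962 = 3895
End of period: [27, 648, 449, 242, 5687, 3895]
Total: 19900 → 10948; change = -8952; percentage change = -45.0%

-45.0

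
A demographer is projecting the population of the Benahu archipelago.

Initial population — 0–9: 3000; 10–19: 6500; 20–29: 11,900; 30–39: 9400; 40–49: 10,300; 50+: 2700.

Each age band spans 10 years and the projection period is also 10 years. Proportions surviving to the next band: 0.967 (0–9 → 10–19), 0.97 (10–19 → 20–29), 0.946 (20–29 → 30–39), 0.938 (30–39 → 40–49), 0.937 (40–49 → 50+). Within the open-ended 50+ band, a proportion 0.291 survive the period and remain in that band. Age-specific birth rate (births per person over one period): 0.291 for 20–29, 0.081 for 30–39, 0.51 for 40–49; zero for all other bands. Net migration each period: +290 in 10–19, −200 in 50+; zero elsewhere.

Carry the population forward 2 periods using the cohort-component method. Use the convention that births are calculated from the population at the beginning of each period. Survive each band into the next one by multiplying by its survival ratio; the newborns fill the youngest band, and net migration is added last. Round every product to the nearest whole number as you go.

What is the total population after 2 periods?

Call the groups 1 to 6, youngest first.
[period 1]
Births: 11900 * 0.291 = 3463, 9400 * 0.081 = 761, 10300 * 0.51 = 5253 — total 9477
Group 2: 3000 * 0.967 = 2901
Group 3: 6500 * 0.97 = 6305
Group 4: 11900 * 0.946 = 11257
Group 5: 9400 * 0.938 = 8817
Group 6: 10300 * 0.937 + 2700 * 0.291 = 9651 + 786 = 10437
Net migration: Group 2 + 290 → 3191; Group 6 − 200 → 10237
Population now: 0–9=9477, 10–19=3191, 20–29=6305, 30–39=11257, 40–49=8817, 50+=10237
[period 2]
Births: 6305 * 0.291 = 1835, 11257 * 0.081 = 912, 8817 * 0.51 = 4497 — total 7244
Group 2: 9477 * 0.967 = 9164
Group 3: 3191 * 0.97 = 3095
Group 4: 6305 * 0.946 = 5965
Group 5: 11257 * 0.938 = 10559
Group 6: 8817 * 0.937 + 10237 * 0.291 = 8262 + 2979 = 11241
Net migration: Group 2 + 290 → 9454; Group 6 − 200 → 11041
Population now: 0–9=7244, 10–19=9454, 20–29=3095, 30–39=5965, 40–49=10559, 50+=11041
Total after period 2: 7244 + 9454 + 3095 + 5965 + 10559 + 11041 = 47358

47358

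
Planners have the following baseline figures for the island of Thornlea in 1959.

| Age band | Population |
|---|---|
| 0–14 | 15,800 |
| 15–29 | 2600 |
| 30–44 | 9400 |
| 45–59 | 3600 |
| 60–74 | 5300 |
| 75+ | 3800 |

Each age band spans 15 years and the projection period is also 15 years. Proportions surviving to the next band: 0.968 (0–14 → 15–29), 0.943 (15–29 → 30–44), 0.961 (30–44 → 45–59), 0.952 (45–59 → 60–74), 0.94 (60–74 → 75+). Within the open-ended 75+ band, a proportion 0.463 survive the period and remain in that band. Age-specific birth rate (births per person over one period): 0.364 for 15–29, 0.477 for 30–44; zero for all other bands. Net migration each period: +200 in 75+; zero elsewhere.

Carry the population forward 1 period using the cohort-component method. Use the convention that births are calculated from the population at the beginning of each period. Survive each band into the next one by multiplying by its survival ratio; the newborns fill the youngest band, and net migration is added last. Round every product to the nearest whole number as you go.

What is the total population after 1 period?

42577

[period 1]
Births: 2600 * 0.364 = 946 ; 9400 * 0.477 = 4484 → 5430
15–29: 15800 * 0.968 = 15294
30–44: 2600 * 0.943 = 2452
45–59: 9400 * 0.961 = 9033
60–74: 3600 * 0.952 = 3427
75+: 5300 * 0.94 + 3800 * 0.463 = 4982 + 1759 = 6741
Net migration: 75+ + 200 → 6941
Population now: 0–14=5430, 15–29=15294, 30–44=2452, 45–59=9033, 60–74=3427, 75+=6941
Total after period 1: 5430 + 15294 + 2452 + 9033 + 3427 + 6941 = 42577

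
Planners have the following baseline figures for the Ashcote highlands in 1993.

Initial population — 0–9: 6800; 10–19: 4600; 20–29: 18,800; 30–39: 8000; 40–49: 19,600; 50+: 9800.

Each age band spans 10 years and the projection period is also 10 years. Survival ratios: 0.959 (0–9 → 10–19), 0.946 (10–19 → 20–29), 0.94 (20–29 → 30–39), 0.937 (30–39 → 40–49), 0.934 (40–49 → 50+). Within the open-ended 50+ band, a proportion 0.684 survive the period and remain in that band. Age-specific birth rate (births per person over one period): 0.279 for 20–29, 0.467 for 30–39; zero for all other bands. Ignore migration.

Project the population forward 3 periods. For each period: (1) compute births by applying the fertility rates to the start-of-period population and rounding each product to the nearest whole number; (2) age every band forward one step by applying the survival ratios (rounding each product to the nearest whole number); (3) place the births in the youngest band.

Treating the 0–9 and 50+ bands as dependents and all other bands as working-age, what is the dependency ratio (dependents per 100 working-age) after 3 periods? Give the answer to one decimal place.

[period 1]
Births: 18800 × 0.279 = 5245, 8000 × 0.467 = 3736 ⇒ total 8981
10–19: 6800 × 0.959 = 6521
20–29: 4600 × 0.946 = 4352
30–39: 18800 × 0.94 = 17672
40–49: 8000 × 0.937 = 7496
50+: 19600 × 0.934 + 9800 × 0.684 = 18306 + 6703 = 25009
→ [8981, 6521, 4352, 17672, 7496, 25009]
[period 2]
Births: 4352 × 0.279 = 1214, 17672 × 0.467 = 8253 ⇒ total 9467
10–19: 8981 × 0.959 = 8613
20–29: 6521 × 0.946 = 6169
30–39: 4352 × 0.94 = 4091
40–49: 17672 × 0.937 = 16559
50+: 7496 × 0.934 + 25009 × 0.684 = 7001 + 17106 = 24107
→ [9467, 8613, 6169, 4091, 16559, 24107]
[period 3]
Births: 6169 × 0.279 = 1721, 4091 × 0.467 = 1910 ⇒ total 3631
10–19: 9467 × 0.959 = 9079
20–29: 8613 × 0.946 = 8148
30–39: 6169 × 0.94 = 5799
40–49: 4091 × 0.937 = 3833
50+: 16559 × 0.934 + 24107 × 0.684 = 15466 + 16489 = 31955
→ [3631, 9079, 8148, 5799, 3833, 31955]
Dependents (band 0–9 + band 50+) = 3631 + 31955 = 35586; working-age = 26859; ratio = 35586/26859 × 100 = 132.5

132.5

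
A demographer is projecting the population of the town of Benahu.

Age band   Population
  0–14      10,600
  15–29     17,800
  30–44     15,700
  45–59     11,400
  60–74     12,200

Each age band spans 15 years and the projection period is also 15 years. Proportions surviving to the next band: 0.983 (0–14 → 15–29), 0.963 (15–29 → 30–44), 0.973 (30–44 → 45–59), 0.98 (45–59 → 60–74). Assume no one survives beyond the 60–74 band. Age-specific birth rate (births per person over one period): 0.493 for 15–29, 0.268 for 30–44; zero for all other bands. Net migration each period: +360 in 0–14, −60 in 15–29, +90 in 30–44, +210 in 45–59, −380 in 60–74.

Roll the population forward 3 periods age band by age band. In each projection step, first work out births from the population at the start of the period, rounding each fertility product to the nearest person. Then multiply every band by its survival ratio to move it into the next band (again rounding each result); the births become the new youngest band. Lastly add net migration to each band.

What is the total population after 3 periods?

58273

— Period 1 —
Births: 17800 × 0.493 = 8775  |  15700 × 0.268 = 4208 ⇒ total 12983
15–29: 10600 × 0.983 = 10420
30–44: 17800 × 0.963 = 17141
45–59: 15700 × 0.973 = 15276
60–74: 11400 × 0.98 = 11172
Net migration: 0–14 + 360 → 13343; 15–29 − 60 → 10360; 30–44 + 90 → 17231; 45–59 + 210 → 15486; 60–74 − 380 → 10792
→ [13343, 10360, 17231, 15486, 10792]
— Period 2 —
Births: 10360 × 0.493 = 5107  |  17231 × 0.268 = 4618 ⇒ total 9725
15–29: 13343 × 0.983 = 13116
30–44: 10360 × 0.963 = 9977
45–59: 17231 × 0.973 = 16766
60–74: 15486 × 0.98 = 15176
Net migration: 0–14 + 360 → 10085; 15–29 − 60 → 13056; 30–44 + 90 → 10067; 45–59 + 210 → 16976; 60–74 − 380 → 14796
→ [10085, 13056, 10067, 16976, 14796]
— Period 3 —
Births: 13056 × 0.493 = 6437  |  10067 × 0.268 = 2698 ⇒ total 9135
15–29: 10085 × 0.983 = 9914
30–44: 13056 × 0.963 = 12573
45–59: 10067 × 0.973 = 9795
60–74: 16976 × 0.98 = 16636
Net migration: 0–14 + 360 → 9495; 15–29 − 60 → 9854; 30–44 + 90 → 12663; 45–59 + 210 → 10005; 60–74 − 380 → 16256
→ [9495, 9854, 12663, 10005, 16256]
Total after period 3: 9495 + 9854 + 12663 + 10005 + 16256 = 58273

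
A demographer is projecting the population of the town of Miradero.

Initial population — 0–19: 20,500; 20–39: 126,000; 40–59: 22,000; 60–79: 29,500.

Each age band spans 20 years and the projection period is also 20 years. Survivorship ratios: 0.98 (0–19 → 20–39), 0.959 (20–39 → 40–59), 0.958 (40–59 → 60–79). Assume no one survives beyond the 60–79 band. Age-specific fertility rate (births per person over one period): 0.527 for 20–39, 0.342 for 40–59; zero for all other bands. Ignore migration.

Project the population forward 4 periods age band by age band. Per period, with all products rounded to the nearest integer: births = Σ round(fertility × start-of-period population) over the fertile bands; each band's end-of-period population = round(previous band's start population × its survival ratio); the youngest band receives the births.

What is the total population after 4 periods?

209793

Let band 1 be 0–19 through band 4 = 60–79.
After projecting period 1:
Births: 126000 × 0.527 = 66402  |  22000 × 0.342 = 7524 — total 73926
Band 2: 20500 × 0.98 = 20090
Band 3: 126000 × 0.959 = 120834
Band 4: 22000 × 0.958 = 21076
Population now: 0–19=73926, 20–39=20090, 40–59=120834, 60–79=21076
After projecting period 2:
Births: 20090 × 0.527 = 10587  |  120834 × 0.342 = 41325 — total 51912
Band 2: 73926 × 0.98 = 72447
Band 3: 20090 × 0.959 = 19266
Band 4: 120834 × 0.958 = 115759
Population now: 0–19=51912, 20–39=72447, 40–59=19266, 60–79=115759
After projecting period 3:
Births: 72447 × 0.527 = 38180  |  19266 × 0.342 = 6589 — total 44769
Band 2: 51912 × 0.98 = 50874
Band 3: 72447 × 0.959 = 69477
Band 4: 19266 × 0.958 = 18457
Population now: 0–19=44769, 20–39=50874, 40–59=69477, 60–79=18457
After projecting period 4:
Births: 50874 × 0.527 = 26811  |  69477 × 0.342 = 23761 — total 50572
Band 2: 44769 × 0.98 = 43874
Band 3: 50874 × 0.959 = 48788
Band 4: 69477 × 0.958 = 66559
Population now: 0–19=50572, 20–39=43874, 40–59=48788, 60–79=66559
Total after period 4: 50572 + 43874 + 48788 + 66559 = 209793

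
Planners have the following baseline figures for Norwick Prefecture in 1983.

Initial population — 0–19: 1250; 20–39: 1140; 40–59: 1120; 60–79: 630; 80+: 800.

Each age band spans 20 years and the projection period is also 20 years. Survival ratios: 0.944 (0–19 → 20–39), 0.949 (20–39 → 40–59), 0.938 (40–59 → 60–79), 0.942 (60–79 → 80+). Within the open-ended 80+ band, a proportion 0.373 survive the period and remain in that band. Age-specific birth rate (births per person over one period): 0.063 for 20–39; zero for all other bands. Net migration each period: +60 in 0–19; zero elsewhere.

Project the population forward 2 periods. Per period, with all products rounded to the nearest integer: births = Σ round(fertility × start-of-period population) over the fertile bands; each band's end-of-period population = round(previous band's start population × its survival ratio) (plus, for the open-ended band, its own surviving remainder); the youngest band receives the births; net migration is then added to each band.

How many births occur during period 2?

74

After projecting period 1:
Births: 1140 × 0.063 = 72
20–39: 1250 × 0.944 = 1180
40–59: 1140 × 0.949 = 1082
60–79: 1120 × 0.938 = 1051
80+: 630 × 0.942 + 800 × 0.373 = 593 + 298 = 891
Net migration: 0–19 + 60 → 132
→ [132, 1180, 1082, 1051, 891]
After projecting period 2:
Births: 1180 × 0.063 = 74
20–39: 132 × 0.944 = 125
40–59: 1180 × 0.949 = 1120
60–79: 1082 × 0.938 = 1015
80+: 1051 × 0.942 + 891 × 0.373 = 990 + 332 = 1322
Net migration: 0–19 + 60 → 134
→ [134, 125, 1120, 1015, 1322]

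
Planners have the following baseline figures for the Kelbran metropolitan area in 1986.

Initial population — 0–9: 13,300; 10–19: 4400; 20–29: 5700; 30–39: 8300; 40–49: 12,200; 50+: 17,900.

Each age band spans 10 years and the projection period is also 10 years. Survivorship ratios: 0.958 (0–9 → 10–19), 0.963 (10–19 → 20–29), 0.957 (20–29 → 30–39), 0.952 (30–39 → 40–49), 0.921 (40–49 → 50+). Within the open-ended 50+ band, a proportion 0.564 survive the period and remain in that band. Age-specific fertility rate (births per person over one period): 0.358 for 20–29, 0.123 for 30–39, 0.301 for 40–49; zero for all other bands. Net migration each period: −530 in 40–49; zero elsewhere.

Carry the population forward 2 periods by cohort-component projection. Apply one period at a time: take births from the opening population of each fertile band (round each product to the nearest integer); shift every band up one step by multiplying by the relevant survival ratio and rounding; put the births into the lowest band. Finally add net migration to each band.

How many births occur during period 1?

After projecting period 1:
Births: 5700 × 0.358 = 2041 ; 8300 × 0.123 = 1021 ; 12200 × 0.301 = 3672 — total 6734
10–19: 13300 × 0.958 = 12741
20–29: 4400 × 0.963 = 4237
30–39: 5700 × 0.957 = 5455
40–49: 8300 × 0.952 = 7902
50+: 12200 × 0.921 + 17900 × 0.564 = 11236 + 10096 = 21332
Net migration: 40–49 − 530 → 7372
Giving 6734 / 12741 / 4237 / 5455 / 7372 / 21332.

6734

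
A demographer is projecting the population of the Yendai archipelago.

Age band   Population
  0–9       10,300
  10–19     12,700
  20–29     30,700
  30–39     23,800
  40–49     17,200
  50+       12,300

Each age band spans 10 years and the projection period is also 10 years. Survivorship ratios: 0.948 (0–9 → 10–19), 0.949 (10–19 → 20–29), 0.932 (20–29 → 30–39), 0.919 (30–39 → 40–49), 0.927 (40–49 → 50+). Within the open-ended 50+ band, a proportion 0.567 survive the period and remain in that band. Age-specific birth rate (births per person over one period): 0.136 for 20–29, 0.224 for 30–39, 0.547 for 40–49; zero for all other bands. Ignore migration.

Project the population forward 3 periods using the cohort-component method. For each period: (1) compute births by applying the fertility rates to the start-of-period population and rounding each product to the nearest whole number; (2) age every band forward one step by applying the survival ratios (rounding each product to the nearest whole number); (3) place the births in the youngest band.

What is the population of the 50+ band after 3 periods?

43239

Let group 1 be 0–9 through group 6 = 50+.
Period 1.
Births: 30700 × 0.136 = 4175 ; 23800 × 0.224 = 5331 ; 17200 × 0.547 = 9408 → 18914
Group 2: 10300 × 0.948 = 9764
Group 3: 12700 × 0.949 = 12052
Group 4: 30700 × 0.932 = 28612
Group 5: 23800 × 0.919 = 21872
Group 6: 17200 × 0.927 + 12300 × 0.567 = 15944 + 6974 = 22918
→ [18914, 9764, 12052, 28612, 21872, 22918]
Period 2.
Births: 12052 × 0.136 = 1639 ; 28612 × 0.224 = 6409 ; 21872 × 0.547 = 11964 → 20012
Group 2: 18914 × 0.948 = 17930
Group 3: 9764 × 0.949 = 9266
Group 4: 12052 × 0.932 = 11232
Group 5: 28612 × 0.919 = 26294
Group 6: 21872 × 0.927 + 22918 × 0.567 = 20275 + 12995 = 33270
→ [20012, 17930, 9266, 11232, 26294, 33270]
Period 3.
Births: 9266 × 0.136 = 1260 ; 11232 × 0.224 = 2516 ; 26294 × 0.547 = 14383 → 18159
Group 2: 20012 × 0.948 = 18971
Group 3: 17930 × 0.949 = 17016
Group 4: 9266 × 0.932 = 8636
Group 5: 11232 × 0.919 = 10322
Group 6: 26294 × 0.927 + 33270 × 0.567 = 24375 + 18864 = 43239
→ [18159, 18971, 17016, 8636, 10322, 43239]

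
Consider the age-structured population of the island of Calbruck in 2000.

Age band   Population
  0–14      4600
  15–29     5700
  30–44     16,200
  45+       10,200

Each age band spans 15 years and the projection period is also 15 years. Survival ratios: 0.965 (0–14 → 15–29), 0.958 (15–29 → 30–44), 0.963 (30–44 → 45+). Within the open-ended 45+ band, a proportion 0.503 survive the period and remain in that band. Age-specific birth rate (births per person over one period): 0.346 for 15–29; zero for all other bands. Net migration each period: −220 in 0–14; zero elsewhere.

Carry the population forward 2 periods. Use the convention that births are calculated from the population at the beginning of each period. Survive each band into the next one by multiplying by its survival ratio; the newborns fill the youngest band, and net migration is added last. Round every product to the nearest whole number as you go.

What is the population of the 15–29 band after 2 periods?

1691

Period 1.
Births: 5700 * 0.346 = 1972
15–29: 4600 * 0.965 = 4439
30–44: 5700 * 0.958 = 5461
45+: 16200 * 0.963 + 10200 * 0.503 = 15601 + 5131 = 20732
Net migration: 0–14 − 220 → 1752
Population now: 0–14=1752, 15–29=4439, 30–44=5461, 45+=20732
Period 2.
Births: 4439 * 0.346 = 1536
15–29: 1752 * 0.965 = 1691
30–44: 4439 * 0.958 = 4253
45+: 5461 * 0.963 + 20732 * 0.503 = 5259 + 10428 = 15687
Net migration: 0–14 − 220 → 1316
Population now: 0–14=1316, 15–29=1691, 30–44=4253, 45+=15687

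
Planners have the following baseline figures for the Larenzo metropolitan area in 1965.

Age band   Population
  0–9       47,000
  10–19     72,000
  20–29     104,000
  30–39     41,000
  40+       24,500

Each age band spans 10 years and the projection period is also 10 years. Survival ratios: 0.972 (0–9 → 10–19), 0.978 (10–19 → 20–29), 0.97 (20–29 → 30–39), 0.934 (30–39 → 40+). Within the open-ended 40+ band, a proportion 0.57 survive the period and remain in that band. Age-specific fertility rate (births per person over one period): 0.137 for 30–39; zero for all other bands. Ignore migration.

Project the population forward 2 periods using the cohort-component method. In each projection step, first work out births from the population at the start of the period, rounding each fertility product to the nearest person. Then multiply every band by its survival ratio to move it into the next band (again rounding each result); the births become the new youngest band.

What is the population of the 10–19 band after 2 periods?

5460

— Period 1 —
Births: 41000 * 0.137 = 5617
10–19: 47000 * 0.972 = 45684
20–29: 72000 * 0.978 = 70416
30–39: 104000 * 0.97 = 100880
40+: 41000 * 0.934 + 24500 * 0.57 = 38294 + 13965 = 52259
Population now: 0–9=5617, 10–19=45684, 20–29=70416, 30–39=100880, 40+=52259
— Period 2 —
Births: 100880 * 0.137 = 13821
10–19: 5617 * 0.972 = 5460
20–29: 45684 * 0.978 = 44679
30–39: 70416 * 0.97 = 68304
40+: 100880 * 0.934 + 52259 * 0.57 = 94222 + 29788 = 124010
Population now: 0–9=13821, 10–19=5460, 20–29=44679, 30–39=68304, 40+=124010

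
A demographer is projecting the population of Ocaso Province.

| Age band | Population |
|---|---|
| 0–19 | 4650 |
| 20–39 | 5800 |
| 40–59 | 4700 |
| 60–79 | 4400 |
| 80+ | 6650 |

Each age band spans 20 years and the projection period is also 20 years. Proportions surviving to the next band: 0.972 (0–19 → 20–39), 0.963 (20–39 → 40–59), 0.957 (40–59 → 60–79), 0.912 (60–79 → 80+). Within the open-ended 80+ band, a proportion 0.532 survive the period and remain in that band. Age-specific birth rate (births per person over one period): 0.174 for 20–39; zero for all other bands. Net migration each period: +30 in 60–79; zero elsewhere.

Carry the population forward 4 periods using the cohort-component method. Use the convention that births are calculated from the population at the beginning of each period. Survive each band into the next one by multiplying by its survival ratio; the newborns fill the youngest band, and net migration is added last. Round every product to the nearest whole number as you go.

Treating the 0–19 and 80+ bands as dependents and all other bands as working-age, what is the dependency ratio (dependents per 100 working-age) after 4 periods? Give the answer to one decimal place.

483.3

Let band 1 be 0–19 through band 5 = 80+.
Period 1:
Births: 5800 × 0.174 = 1009
Band 2: 4650 × 0.972 = 4520
Band 3: 5800 × 0.963 = 5585
Band 4: 4700 × 0.957 = 4498
Band 5: 4400 × 0.912 + 6650 × 0.532 = 4013 + 3538 = 7551
Net migration: Band 4 + 30 → 4528
→ [1009, 4520, 5585, 4528, 7551]
Period 2:
Births: 4520 × 0.174 = 786
Band 2: 1009 × 0.972 = 981
Band 3: 4520 × 0.963 = 4353
Band 4: 5585 × 0.957 = 5345
Band 5: 4528 × 0.912 + 7551 × 0.532 = 4130 + 4017 = 8147
Net migration: Band 4 + 30 → 5375
→ [786, 981, 4353, 5375, 8147]
Period 3:
Births: 981 × 0.174 = 171
Band 2: 786 × 0.972 = 764
Band 3: 981 × 0.963 = 945
Band 4: 4353 × 0.957 = 4166
Band 5: 5375 × 0.912 + 8147 × 0.532 = 4902 + 4334 = 9236
Net migration: Band 4 + 30 → 4196
→ [171, 764, 945, 4196, 9236]
Period 4:
Births: 764 × 0.174 = 133
Band 2: 171 × 0.972 = 166
Band 3: 764 × 0.963 = 736
Band 4: 945 × 0.957 = 904
Band 5: 4196 × 0.912 + 9236 × 0.532 = 3827 + 4914 = 8741
Net migration: Band 4 + 30 → 934
→ [133, 166, 736, 934, 8741]
Dependents (band 0–19 + band 80+) = 133 + 8741 = 8874; working-age = 1836; ratio = 8874/1836 × 100 = 483.3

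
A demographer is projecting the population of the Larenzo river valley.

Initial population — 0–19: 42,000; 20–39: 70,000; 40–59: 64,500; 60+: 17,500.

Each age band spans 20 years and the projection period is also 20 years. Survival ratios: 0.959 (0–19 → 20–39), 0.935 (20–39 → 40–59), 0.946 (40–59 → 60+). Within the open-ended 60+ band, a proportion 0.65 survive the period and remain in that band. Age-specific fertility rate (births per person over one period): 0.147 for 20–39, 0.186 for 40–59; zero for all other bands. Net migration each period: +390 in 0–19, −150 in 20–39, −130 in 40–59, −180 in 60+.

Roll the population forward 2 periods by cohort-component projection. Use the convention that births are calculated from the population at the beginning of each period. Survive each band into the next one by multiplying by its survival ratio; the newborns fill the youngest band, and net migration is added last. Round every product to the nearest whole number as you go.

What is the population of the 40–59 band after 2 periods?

After projecting period 1:
Births: 70000 * 0.147 = 10290 ; 64500 * 0.186 = 11997 ⇒ total 22287
20–39: 42000 * 0.959 = 40278
40–59: 70000 * 0.935 = 65450
60+: 64500 * 0.946 + 17500 * 0.65 = 61017 + 11375 = 72392
Net migration: 0–19 + 390 → 22677; 20–39 − 150 → 40128; 40–59 − 130 → 65320; 60+ − 180 → 72212
Giving 22677 / 40128 / 65320 / 72212.
After projecting period 2:
Births: 40128 * 0.147 = 5899 ; 65320 * 0.186 = 12150 ⇒ total 18049
20–39: 22677 * 0.959 = 21747
40–59: 40128 * 0.935 = 37520
60+: 65320 * 0.946 + 72212 * 0.65 = 61793 + 46938 = 108731
Net migration: 0–19 + 390 → 18439; 20–39 − 150 → 21597; 40–59 − 130 → 37390; 60+ − 180 → 108551
Giving 18439 / 21597 / 37390 / 108551.

37390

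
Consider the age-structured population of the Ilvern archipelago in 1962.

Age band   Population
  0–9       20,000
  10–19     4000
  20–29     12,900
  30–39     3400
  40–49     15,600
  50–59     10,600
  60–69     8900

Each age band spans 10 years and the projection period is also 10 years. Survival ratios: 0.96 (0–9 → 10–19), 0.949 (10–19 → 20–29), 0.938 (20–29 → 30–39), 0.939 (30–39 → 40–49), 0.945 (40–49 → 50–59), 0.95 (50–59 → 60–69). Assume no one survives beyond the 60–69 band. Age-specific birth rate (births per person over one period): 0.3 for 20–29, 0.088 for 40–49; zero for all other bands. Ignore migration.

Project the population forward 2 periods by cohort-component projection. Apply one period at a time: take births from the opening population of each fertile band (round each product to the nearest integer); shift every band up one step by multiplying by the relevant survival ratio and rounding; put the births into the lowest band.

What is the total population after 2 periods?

56619

Call the groups 1 to 7, youngest first.
[period 1]
Births: 12900 × 0.3 = 3870, 15600 × 0.088 = 1373 → 5243
Group 2: 20000 × 0.96 = 19200
Group 3: 4000 × 0.949 = 3796
Group 4: 12900 × 0.938 = 12100
Group 5: 3400 × 0.939 = 3193
Group 6: 15600 × 0.945 = 14742
Group 7: 10600 × 0.95 = 10070
→ [5243, 19200, 3796, 12100, 3193, 14742, 10070]
[period 2]
Births: 3796 × 0.3 = 1139, 3193 × 0.088 = 281 → 1420
Group 2: 5243 × 0.96 = 5033
Group 3: 19200 × 0.949 = 18221
Group 4: 3796 × 0.938 = 3561
Group 5: 12100 × 0.939 = 11362
Group 6: 3193 × 0.945 = 3017
Group 7: 14742 × 0.95 = 14005
→ [1420, 5033, 18221, 3561, 11362, 3017, 14005]
Total after period 2: 1420 + 5033 + 18221 + 3561 + 11362 + 3017 + 14005 = 56619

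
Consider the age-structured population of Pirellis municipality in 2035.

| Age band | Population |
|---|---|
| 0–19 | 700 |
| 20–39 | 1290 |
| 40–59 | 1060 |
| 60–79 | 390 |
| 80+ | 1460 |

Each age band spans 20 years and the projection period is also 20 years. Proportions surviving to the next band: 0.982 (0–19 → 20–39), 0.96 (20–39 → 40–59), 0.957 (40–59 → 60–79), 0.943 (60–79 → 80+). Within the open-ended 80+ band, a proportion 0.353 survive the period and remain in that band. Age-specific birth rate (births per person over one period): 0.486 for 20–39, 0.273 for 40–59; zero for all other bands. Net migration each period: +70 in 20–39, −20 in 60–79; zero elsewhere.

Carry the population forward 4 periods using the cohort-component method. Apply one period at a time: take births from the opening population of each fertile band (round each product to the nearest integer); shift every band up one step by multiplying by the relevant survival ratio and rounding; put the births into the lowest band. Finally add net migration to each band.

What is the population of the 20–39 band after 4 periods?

Let group 1 be 0–19 through group 5 = 80+.
Period 1.
Births: 1290 × 0.486 = 627 ; 1060 × 0.273 = 289 → total 916
Group 2: 700 × 0.982 = 687
Group 3: 1290 × 0.96 = 1238
Group 4: 1060 × 0.957 = 1014
Group 5: 390 × 0.943 + 1460 × 0.353 = 368 + 515 = 883
Net migration: Group 2 + 70 → 757; Group 4 − 20 → 994
End of period: [916, 757, 1238, 994, 883]
Period 2.
Births: 757 × 0.486 = 368 ; 1238 × 0.273 = 338 → total 706
Group 2: 916 × 0.982 = 900
Group 3: 757 × 0.96 = 727
Group 4: 1238 × 0.957 = 1185
Group 5: 994 × 0.943 + 883 × 0.353 = 937 + 312 = 1249
Net migration: Group 2 + 70 → 970; Group 4 − 20 → 1165
End of period: [706, 970, 727, 1165, 1249]
Period 3.
Births: 970 × 0.486 = 471 ; 727 × 0.273 = 198 → total 669
Group 2: 706 × 0.982 = 693
Group 3: 970 × 0.96 = 931
Group 4: 727 × 0.957 = 696
Group 5: 1165 × 0.943 + 1249 × 0.353 = 1099 + 441 = 1540
Net migration: Group 2 + 70 → 763; Group 4 − 20 → 676
End of period: [669, 763, 931, 676, 1540]
Period 4.
Births: 763 × 0.486 = 371 ; 931 × 0.273 = 254 → total 625
Group 2: 669 × 0.982 = 657
Group 3: 763 × 0.96 = 732
Group 4: 931 × 0.957 = 891
Group 5: 676 × 0.943 + 1540 × 0.353 = 637 + 544 = 1181
Net migration: Group 2 + 70 → 727; Group 4 − 20 → 871
End of period: [625, 727, 732, 871, 1181]

727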